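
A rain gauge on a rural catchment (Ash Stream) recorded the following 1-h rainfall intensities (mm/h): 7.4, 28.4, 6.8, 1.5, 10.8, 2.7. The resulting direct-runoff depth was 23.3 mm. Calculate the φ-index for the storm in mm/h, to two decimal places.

φ ≈ 7.95 mm/h

Only the 2 blocks with intensity above φ contribute runoff: 28.4, 10.8 mm/h.
Σ(I−φ)·Δt = d  ⇒  (28.4+10.8 − 2φ)·1 = 23.3
φ = (39.20 − 23.3/1) / 2 = 7.95 mm/h.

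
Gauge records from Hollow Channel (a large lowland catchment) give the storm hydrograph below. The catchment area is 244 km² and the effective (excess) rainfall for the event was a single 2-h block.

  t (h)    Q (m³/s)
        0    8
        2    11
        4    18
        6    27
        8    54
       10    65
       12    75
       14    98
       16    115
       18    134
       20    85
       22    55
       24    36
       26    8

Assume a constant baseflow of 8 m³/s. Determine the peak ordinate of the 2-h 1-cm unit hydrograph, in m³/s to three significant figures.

Direct runoff: 0.0, 3.0, 10.0, 19.0, 46.0, 57.0, 67.0, 90.0, 107.0, 126.0, 77.0, 47.0, 28.0, 0.0 m³/s; ΣQ_DR = 677.0 m³/s, peak = 126.0 m³/s.
Runoff depth d = ΣQ_DR·Δt / A = 677.0 × 7200 / (244 km²) = 19.98 mm.
The 1-cm UH is the DRH scaled by (10 mm)/d, so U_p = 126.0 × 10/19.98 = 63.1 m³/s.

U_p ≈ 63.1 m³/s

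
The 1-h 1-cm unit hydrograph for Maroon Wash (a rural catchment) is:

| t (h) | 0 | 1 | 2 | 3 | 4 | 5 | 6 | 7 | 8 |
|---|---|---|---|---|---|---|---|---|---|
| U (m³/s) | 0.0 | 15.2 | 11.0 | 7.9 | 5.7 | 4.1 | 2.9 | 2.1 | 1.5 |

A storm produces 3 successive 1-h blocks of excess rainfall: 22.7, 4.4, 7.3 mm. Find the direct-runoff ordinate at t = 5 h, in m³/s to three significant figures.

Q ≈ 17.6 m³/s

By discrete convolution, Q_j = Σ (P_i / 10 mm) · U_{j−i}.
At t = 5 h (j=5): Q = (22.7/10)·4.1 + (4.4/10)·5.7 + (7.3/10)·7.9 = 17.6 m³/s.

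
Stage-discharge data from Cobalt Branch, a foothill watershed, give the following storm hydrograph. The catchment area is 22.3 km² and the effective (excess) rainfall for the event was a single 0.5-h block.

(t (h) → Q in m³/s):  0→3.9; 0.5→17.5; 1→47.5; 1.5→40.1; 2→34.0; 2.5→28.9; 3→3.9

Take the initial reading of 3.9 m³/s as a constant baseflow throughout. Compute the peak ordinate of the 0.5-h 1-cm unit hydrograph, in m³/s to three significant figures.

U_p ≈ 36.4 m³/s

Direct runoff: 0.0, 13.6, 43.6, 36.2, 30.1, 25.0, 0.0 m³/s; ΣQ_DR = 148.5 m³/s, peak = 43.6 m³/s.
Runoff depth d = ΣQ_DR·Δt / A = 148.5 × 1800 / (22.3 km²) = 11.99 mm.
The 1-cm UH is the DRH scaled by (10 mm)/d, so U_p = 43.6 × 10/11.99 = 36.4 m³/s.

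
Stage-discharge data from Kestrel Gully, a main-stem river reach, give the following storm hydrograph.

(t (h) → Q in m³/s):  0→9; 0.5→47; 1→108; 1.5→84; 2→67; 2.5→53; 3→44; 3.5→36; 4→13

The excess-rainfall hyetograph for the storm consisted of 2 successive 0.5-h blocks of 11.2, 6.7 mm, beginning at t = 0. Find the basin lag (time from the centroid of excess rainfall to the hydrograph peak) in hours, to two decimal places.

Centroid of excess rainfall: t_c = Σ P_i·t̄_i / ΣP_i = 0.4372 h (block centres at 0.25, 0.75 h).
Hydrograph peak occurs at t = 1 h, so basin lag t_L = 1 − 0.4372 = 0.56 h.

t_L ≈ 0.56 h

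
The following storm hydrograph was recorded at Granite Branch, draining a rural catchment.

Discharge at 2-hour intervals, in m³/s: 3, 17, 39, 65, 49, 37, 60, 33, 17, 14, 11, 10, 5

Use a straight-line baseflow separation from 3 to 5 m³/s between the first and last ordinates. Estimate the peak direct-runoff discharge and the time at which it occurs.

Subtracting baseflow gives direct-runoff ordinates: 0.00, 13.83, 35.67, 61.50, 45.33, 33.17, 56.00, 28.83, 12.67, 9.50, 6.33, 5.17, 0.00 m³/s.
The maximum is 61.50 m³/s, occurring at the reading for t = 6 h.

Q_p = 61.50 m³/s at t = 6 h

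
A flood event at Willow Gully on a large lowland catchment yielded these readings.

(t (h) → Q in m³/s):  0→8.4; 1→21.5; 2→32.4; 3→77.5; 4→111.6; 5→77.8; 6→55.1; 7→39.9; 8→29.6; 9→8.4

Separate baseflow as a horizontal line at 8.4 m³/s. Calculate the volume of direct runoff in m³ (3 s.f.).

V ≈ 1.36 × 10^6 m³

Direct-runoff ordinates (Q − Q_b): 0.0, 13.1, 24.0, 69.1, 103.2, 69.4, 46.7, 31.5, 21.2, 0.0 m³/s.
ΣQ_DR = 378.2 m³/s.
With Δt = 1 h = 3600 s, V = ΣQ_DR · Δt = 378.2 × 3600 = 1.36 × 10^6 m³.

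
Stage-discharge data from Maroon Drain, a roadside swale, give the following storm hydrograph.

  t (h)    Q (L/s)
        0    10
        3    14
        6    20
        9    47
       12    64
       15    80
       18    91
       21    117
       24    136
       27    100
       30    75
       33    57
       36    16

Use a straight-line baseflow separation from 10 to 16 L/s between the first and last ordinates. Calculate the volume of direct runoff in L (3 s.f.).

Direct-runoff ordinates (Q − Q_b): 0.00, 3.50, 9.00, 35.50, 52.00, 67.50, 78.00, 103.50, 122.00, 85.50, 60.00, 41.50, 0.00 L/s.
ΣQ_DR = 658.0 L/s.
With Δt = 3 h = 10800 s, V = ΣQ_DR · Δt = 658.0 × 10800 = 7.11 × 10^6 L.

V ≈ 7.11 × 10^6 L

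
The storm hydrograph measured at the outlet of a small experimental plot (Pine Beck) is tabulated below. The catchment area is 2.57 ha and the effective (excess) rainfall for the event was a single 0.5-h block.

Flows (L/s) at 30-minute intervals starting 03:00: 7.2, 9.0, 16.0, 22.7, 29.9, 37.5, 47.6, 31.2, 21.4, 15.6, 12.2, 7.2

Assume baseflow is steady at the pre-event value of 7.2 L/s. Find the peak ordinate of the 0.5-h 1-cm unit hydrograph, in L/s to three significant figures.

Direct runoff: 0.0, 1.8, 8.8, 15.5, 22.7, 30.3, 40.4, 24.0, 14.2, 8.4, 5.0, 0.0 L/s; ΣQ_DR = 171.1 L/s, peak = 40.4 L/s.
Runoff depth d = ΣQ_DR·Δt / A = 171.1 × 1800 / (2.57 ha) = 11.98 mm.
The 1-cm UH is the DRH scaled by (10 mm)/d, so U_p = 40.4 × 10/11.98 = 33.7 L/s.

U_p ≈ 33.7 L/s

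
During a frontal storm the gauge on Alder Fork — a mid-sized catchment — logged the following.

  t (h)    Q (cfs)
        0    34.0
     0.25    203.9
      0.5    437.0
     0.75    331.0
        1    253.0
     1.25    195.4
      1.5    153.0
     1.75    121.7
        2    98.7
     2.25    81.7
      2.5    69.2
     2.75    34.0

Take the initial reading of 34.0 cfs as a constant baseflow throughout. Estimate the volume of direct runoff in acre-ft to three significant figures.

Direct-runoff ordinates (Q − Q_b): 0.0, 169.9, 403.0, 297.0, 219.0, 161.4, 119.0, 87.7, 64.7, 47.7, 35.2, 0.0 cfs.
ΣQ_DR = 1605 cfs.
With Δt = 0.25 h = 900 s, V = ΣQ_DR · Δt = 1605 × 900 = 1.44 × 10^6 ft³ = 33.2 acre-ft.

V ≈ 33.2 acre-ft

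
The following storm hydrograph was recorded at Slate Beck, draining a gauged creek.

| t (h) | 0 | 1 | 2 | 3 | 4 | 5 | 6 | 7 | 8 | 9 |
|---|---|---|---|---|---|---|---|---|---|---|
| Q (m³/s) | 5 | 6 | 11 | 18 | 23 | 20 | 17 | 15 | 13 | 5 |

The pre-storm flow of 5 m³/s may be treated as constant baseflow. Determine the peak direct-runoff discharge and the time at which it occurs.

Subtracting baseflow gives direct-runoff ordinates: 0.0, 1.0, 6.0, 13.0, 18.0, 15.0, 12.0, 10.0, 8.0, 0.0 m³/s.
The maximum is 18.0 m³/s, occurring at the reading for t = 4 h.

Q_p = 18.0 m³/s at t = 4 h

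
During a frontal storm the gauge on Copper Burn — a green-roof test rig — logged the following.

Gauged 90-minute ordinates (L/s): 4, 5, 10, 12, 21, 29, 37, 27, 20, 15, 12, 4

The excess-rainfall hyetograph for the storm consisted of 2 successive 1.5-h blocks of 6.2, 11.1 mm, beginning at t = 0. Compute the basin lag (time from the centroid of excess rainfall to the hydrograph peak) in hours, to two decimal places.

t_L ≈ 7.29 h

Centroid of excess rainfall: t_c = Σ P_i·t̄_i / ΣP_i = 1.7124 h (block centres at 0.75, 2.25 h).
Hydrograph peak occurs at t = 9 h, so basin lag t_L = 9 − 1.7124 = 7.29 h.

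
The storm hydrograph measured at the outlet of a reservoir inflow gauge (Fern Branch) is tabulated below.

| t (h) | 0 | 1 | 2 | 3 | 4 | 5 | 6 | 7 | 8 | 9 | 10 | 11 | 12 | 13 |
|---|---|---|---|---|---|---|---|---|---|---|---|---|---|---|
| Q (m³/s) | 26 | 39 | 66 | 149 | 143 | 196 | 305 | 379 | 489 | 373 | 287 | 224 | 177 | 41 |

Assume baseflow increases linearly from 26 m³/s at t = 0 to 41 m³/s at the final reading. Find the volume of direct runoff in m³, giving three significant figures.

V ≈ 8.73 × 10^6 m³

Direct-runoff ordinates (Q − Q_b): 0.00, 11.85, 37.69, 119.54, 112.38, 164.23, 272.08, 344.92, 453.77, 336.62, 249.46, 185.31, 137.15, 0.00 m³/s.
ΣQ_DR = 2425 m³/s.
With Δt = 1 h = 3600 s, V = ΣQ_DR · Δt = 2425 × 3600 = 8.73 × 10^6 m³.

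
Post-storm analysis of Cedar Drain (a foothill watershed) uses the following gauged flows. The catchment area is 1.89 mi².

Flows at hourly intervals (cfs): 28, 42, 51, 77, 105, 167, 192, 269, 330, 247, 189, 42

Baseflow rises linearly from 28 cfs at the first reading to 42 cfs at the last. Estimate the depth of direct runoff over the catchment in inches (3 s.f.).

d ≈ 1.08 in

Direct runoff: 0.00, 12.73, 20.45, 45.18, 71.91, 132.64, 156.36, 232.09, 291.82, 207.55, 148.27, 0.00 cfs; ΣQ_DR = 1319 cfs.
V = ΣQ_DR · Δt = 1319 × 3600 s = 4.748 × 10^6 ft³.
Over A = 1.89 mi², depth = V / A = 1.08 in.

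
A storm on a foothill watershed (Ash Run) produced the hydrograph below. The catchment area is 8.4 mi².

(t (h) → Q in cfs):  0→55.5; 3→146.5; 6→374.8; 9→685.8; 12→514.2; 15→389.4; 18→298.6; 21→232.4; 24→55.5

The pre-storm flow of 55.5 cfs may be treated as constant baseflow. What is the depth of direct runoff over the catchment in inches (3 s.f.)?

Direct runoff: 0.0, 91.0, 319.3, 630.3, 458.7, 333.9, 243.1, 176.9, 0.0 cfs; ΣQ_DR = 2253 cfs.
V = ΣQ_DR · Δt = 2253 × 10800 s = 2.433 × 10^7 ft³.
Over A = 8.4 mi², depth = V / A = 1.25 in.

d ≈ 1.25 in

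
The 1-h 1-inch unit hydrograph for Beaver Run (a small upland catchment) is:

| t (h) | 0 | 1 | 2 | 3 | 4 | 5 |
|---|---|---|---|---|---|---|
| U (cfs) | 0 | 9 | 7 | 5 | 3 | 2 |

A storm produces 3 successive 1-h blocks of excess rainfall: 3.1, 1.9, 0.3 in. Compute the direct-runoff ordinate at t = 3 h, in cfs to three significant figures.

Q ≈ 31.5 cfs

By discrete convolution, Q_j = Σ (P_i / 1 in) · U_{j−i}.
At t = 3 h (j=3): Q = (3.1/1)·5 + (1.9/1)·7 + (0.3/1)·9 = 31.5 cfs.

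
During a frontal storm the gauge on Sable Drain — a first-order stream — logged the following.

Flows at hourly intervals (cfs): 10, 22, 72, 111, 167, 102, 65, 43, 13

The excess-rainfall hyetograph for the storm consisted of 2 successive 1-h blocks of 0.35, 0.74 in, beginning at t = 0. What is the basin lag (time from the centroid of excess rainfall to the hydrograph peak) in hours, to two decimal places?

t_L ≈ 2.82 h

Centroid of excess rainfall: t_c = Σ P_i·t̄_i / ΣP_i = 1.1789 h (block centres at 0.5, 1.5 h).
Hydrograph peak occurs at t = 4 h, so basin lag t_L = 4 − 1.1789 = 2.82 h.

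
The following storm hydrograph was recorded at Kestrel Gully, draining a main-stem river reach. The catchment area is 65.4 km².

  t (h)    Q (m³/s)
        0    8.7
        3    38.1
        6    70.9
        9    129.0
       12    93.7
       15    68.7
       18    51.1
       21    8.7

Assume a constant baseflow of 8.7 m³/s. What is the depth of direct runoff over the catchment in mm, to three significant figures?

d ≈ 65.9 mm

Direct runoff: 0.0, 29.4, 62.2, 120.3, 85.0, 60.0, 42.4, 0.0 m³/s; ΣQ_DR = 399.3 m³/s.
V = ΣQ_DR · Δt = 399.3 × 10800 s = 4.312 × 10^6 m³.
Over A = 65.4 km², depth = V / A = 65.9 mm.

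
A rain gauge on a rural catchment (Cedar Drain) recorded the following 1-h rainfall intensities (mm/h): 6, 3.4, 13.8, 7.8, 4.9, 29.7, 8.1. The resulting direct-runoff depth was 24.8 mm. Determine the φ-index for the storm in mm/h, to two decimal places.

Only the 2 blocks with intensity above φ contribute runoff: 13.8, 29.7 mm/h.
Σ(I−φ)·Δt = d  ⇒  (13.8+29.7 − 2φ)·1 = 24.8
φ = (43.50 − 24.8/1) / 2 = 9.35 mm/h.

φ ≈ 9.35 mm/h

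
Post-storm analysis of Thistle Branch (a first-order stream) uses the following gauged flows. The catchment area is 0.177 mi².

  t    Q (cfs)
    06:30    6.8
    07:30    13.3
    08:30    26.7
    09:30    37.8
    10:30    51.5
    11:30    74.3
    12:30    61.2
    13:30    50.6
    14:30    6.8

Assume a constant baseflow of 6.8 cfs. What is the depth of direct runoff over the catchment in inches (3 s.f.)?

d ≈ 2.34 in

Direct runoff: 0.0, 6.5, 19.9, 31.0, 44.7, 67.5, 54.4, 43.8, 0.0 cfs; ΣQ_DR = 267.8 cfs.
V = ΣQ_DR · Δt = 267.8 × 3600 s = 9.641 × 10^5 ft³.
Over A = 0.177 mi², depth = V / A = 2.34 in.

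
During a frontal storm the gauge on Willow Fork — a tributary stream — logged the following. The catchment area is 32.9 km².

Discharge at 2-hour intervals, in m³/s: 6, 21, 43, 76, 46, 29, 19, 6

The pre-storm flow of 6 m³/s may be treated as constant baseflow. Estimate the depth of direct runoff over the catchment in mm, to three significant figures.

Direct runoff: 0.0, 15.0, 37.0, 70.0, 40.0, 23.0, 13.0, 0.0 m³/s; ΣQ_DR = 198.0 m³/s.
V = ΣQ_DR · Δt = 198.0 × 7200 s = 1.426 × 10^6 m³.
Over A = 32.9 km², depth = V / A = 43.3 mm.

d ≈ 43.3 mm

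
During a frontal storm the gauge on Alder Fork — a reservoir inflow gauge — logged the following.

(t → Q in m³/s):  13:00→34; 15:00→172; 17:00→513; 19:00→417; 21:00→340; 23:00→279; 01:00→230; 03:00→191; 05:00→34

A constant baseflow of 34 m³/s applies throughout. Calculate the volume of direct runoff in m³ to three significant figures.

V ≈ 1.37 × 10^7 m³

Direct-runoff ordinates (Q − Q_b): 0.0, 138.0, 479.0, 383.0, 306.0, 245.0, 196.0, 157.0, 0.0 m³/s.
ΣQ_DR = 1904 m³/s.
With Δt = 2 h = 7200 s, V = ΣQ_DR · Δt = 1904 × 7200 = 1.37 × 10^7 m³.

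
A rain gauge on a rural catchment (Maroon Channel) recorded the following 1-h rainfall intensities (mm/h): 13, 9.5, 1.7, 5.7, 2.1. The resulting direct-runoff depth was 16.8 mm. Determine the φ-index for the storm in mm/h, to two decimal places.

Only the 3 blocks with intensity above φ contribute runoff: 13, 9.5, 5.7 mm/h.
Σ(I−φ)·Δt = d  ⇒  (13+9.5+5.7 − 3φ)·1 = 16.8
φ = (28.20 − 16.8/1) / 3 = 3.80 mm/h.

φ ≈ 3.80 mm/h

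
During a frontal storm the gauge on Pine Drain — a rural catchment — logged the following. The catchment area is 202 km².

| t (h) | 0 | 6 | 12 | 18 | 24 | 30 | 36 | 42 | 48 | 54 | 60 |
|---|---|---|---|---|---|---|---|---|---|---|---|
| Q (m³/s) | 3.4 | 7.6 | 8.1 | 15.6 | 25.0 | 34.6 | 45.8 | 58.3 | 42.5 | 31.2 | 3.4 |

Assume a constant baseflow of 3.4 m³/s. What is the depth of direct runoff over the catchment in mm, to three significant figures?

d ≈ 25.5 mm

Direct runoff: 0.0, 4.2, 4.7, 12.2, 21.6, 31.2, 42.4, 54.9, 39.1, 27.8, 0.0 m³/s; ΣQ_DR = 238.1 m³/s.
V = ΣQ_DR · Δt = 238.1 × 21600 s = 5.143 × 10^6 m³.
Over A = 202 km², depth = V / A = 25.5 mm.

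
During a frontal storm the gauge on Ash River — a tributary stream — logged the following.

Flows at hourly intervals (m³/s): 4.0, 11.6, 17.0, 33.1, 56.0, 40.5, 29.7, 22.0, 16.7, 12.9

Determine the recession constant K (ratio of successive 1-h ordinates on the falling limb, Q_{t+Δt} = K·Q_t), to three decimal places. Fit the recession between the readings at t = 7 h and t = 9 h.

Using the recession-limb readings at t = 7 h and t = 9 h: Q falls from 22.0 to 12.9 m³/s over 2 intervals.
K = (Q₂/Q₁)^(1/2) = (12.9/22.0)^(1/2) = 0.766.

K ≈ 0.766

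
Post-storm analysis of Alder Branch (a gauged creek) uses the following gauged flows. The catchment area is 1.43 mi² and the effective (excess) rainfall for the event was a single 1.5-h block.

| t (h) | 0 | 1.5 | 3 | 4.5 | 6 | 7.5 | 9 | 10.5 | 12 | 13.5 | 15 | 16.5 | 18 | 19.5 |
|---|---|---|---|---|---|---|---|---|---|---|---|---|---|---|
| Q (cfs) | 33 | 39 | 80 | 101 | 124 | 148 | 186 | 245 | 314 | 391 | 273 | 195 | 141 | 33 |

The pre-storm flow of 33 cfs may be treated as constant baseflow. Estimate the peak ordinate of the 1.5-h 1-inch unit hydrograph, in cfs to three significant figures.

U_p ≈ 120 cfs

Direct runoff: 0.0, 6.0, 47.0, 68.0, 91.0, 115.0, 153.0, 212.0, 281.0, 358.0, 240.0, 162.0, 108.0, 0.0 cfs; ΣQ_DR = 1841 cfs, peak = 358.0 cfs.
Runoff depth d = ΣQ_DR·Δt / A = 1841 × 5400 / (1.43 mi²) = 2.992 in.
The 1-inch UH is the DRH scaled by (1 in)/d, so U_p = 358.0 × 1/2.992 = 120 cfs.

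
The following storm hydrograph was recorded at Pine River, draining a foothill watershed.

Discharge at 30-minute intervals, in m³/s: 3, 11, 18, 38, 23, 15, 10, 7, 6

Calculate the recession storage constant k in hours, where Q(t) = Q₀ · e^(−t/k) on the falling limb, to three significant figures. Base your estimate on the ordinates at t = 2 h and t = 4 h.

k ≈ 1.49 h

On the falling limb, Q drops from 23 to 6 m³/s between t = 2 h and t = 4 h (Δt = 2 h).
k = −Δt / ln(Q₂/Q₁) = −2 / ln(6/23) = 1.49 h.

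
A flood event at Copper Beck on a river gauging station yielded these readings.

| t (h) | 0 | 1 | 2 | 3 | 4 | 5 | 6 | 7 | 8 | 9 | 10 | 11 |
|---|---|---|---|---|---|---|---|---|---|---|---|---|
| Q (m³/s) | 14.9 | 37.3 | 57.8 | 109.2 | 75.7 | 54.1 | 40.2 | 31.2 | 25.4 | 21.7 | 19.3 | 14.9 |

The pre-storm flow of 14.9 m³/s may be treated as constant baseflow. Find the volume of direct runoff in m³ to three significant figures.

Direct-runoff ordinates (Q − Q_b): 0.0, 22.4, 42.9, 94.3, 60.8, 39.2, 25.3, 16.3, 10.5, 6.8, 4.4, 0.0 m³/s.
ΣQ_DR = 322.9 m³/s.
With Δt = 1 h = 3600 s, V = ΣQ_DR · Δt = 322.9 × 3600 = 1.16 × 10^6 m³.

V ≈ 1.16 × 10^6 m³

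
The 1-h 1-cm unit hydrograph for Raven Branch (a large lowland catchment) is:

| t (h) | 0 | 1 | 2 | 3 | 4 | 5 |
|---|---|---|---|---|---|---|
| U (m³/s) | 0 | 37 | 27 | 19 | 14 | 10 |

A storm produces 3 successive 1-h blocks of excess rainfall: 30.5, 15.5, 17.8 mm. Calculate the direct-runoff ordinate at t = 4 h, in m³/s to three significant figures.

By discrete convolution, Q_j = Σ (P_i / 10 mm) · U_{j−i}.
At t = 4 h (j=4): Q = (30.5/10)·14 + (15.5/10)·19 + (17.8/10)·27 = 120 m³/s.

Q ≈ 120 m³/s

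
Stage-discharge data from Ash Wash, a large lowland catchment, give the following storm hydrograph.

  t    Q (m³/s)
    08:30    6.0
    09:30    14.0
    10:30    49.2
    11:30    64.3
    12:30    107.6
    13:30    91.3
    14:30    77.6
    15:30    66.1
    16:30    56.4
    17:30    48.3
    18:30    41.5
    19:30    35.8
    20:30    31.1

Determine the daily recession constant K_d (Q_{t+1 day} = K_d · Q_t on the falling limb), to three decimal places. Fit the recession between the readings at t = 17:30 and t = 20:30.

Between t = 17:30 and t = 20:30 the flow falls from 48.3 to 31.1 m³/s over 3×1 h = 3 h.
Per-interval ratio K = (31.1/48.3)^(1/3) = 0.8635; K_d = K^(24/1) = 0.030.

K_d ≈ 0.030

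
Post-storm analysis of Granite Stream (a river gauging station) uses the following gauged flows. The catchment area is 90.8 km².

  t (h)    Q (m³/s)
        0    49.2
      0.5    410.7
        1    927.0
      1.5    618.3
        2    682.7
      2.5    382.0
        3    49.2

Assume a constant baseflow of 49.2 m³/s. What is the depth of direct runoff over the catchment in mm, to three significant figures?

Direct runoff: 0.0, 361.5, 877.8, 569.1, 633.5, 332.8, 0.0 m³/s; ΣQ_DR = 2775 m³/s.
V = ΣQ_DR · Δt = 2775 × 1800 s = 4.994 × 10^6 m³.
Over A = 90.8 km², depth = V / A = 55.0 mm.

d ≈ 55.0 mm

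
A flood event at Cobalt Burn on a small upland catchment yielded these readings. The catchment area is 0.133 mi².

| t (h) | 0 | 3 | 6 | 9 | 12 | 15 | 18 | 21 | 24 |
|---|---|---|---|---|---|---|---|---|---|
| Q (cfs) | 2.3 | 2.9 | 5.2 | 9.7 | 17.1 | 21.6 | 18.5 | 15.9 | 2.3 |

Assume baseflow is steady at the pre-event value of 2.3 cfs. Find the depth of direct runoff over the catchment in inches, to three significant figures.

d ≈ 2.61 in

Direct runoff: 0.0, 0.6, 2.9, 7.4, 14.8, 19.3, 16.2, 13.6, 0.0 cfs; ΣQ_DR = 74.80 cfs.
V = ΣQ_DR · Δt = 74.80 × 10800 s = 8.078 × 10^5 ft³.
Over A = 0.133 mi², depth = V / A = 2.61 in.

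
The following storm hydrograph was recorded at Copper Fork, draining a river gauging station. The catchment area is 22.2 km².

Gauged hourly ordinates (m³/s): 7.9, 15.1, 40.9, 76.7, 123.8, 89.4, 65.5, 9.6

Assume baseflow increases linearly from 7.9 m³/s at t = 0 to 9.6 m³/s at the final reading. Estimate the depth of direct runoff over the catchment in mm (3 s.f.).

Direct runoff: 0.00, 6.96, 32.51, 68.07, 114.93, 80.29, 56.14, 0.00 m³/s; ΣQ_DR = 358.9 m³/s.
V = ΣQ_DR · Δt = 358.9 × 3600 s = 1.292 × 10^6 m³.
Over A = 22.2 km², depth = V / A = 58.2 mm.

d ≈ 58.2 mm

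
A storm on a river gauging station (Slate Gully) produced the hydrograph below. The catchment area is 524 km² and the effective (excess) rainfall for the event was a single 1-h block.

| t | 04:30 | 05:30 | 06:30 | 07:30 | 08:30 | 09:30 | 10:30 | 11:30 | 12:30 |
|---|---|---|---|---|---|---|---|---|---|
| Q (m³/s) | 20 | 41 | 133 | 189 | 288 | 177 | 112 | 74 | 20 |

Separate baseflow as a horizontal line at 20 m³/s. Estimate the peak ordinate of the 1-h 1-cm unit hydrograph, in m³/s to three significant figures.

U_p ≈ 446 m³/s

Direct runoff: 0.0, 21.0, 113.0, 169.0, 268.0, 157.0, 92.0, 54.0, 0.0 m³/s; ΣQ_DR = 874.0 m³/s, peak = 268.0 m³/s.
Runoff depth d = ΣQ_DR·Δt / A = 874.0 × 3600 / (524 km²) = 6.005 mm.
The 1-cm UH is the DRH scaled by (10 mm)/d, so U_p = 268.0 × 10/6.005 = 446 m³/s.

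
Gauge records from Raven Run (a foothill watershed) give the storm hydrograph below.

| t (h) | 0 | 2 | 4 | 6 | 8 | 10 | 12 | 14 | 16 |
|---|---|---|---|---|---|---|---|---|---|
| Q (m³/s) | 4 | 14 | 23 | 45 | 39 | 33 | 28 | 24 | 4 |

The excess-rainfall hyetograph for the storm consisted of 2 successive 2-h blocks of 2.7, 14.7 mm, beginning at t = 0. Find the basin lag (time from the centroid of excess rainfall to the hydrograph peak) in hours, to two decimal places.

t_L ≈ 3.31 h

Centroid of excess rainfall: t_c = Σ P_i·t̄_i / ΣP_i = 2.6897 h (block centres at 1, 3 h).
Hydrograph peak occurs at t = 6 h, so basin lag t_L = 6 − 2.6897 = 3.31 h.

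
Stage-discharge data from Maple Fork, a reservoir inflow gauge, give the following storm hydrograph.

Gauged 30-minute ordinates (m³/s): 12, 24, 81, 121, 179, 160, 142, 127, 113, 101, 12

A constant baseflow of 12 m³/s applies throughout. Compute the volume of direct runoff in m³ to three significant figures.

V ≈ 1.69 × 10^6 m³

Direct-runoff ordinates (Q − Q_b): 0.0, 12.0, 69.0, 109.0, 167.0, 148.0, 130.0, 115.0, 101.0, 89.0, 0.0 m³/s.
ΣQ_DR = 940.0 m³/s.
With Δt = 0.5 h = 1800 s, V = ΣQ_DR · Δt = 940.0 × 1800 = 1.69 × 10^6 m³.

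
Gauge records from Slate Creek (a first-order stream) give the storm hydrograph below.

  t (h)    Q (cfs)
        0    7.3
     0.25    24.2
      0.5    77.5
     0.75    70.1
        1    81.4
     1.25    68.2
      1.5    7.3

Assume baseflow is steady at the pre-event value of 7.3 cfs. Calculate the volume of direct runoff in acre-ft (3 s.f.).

V ≈ 5.89 acre-ft

Direct-runoff ordinates (Q − Q_b): 0.0, 16.9, 70.2, 62.8, 74.1, 60.9, 0.0 cfs.
ΣQ_DR = 284.9 cfs.
With Δt = 0.25 h = 900 s, V = ΣQ_DR · Δt = 284.9 × 900 = 2.56 × 10^5 ft³ = 5.89 acre-ft.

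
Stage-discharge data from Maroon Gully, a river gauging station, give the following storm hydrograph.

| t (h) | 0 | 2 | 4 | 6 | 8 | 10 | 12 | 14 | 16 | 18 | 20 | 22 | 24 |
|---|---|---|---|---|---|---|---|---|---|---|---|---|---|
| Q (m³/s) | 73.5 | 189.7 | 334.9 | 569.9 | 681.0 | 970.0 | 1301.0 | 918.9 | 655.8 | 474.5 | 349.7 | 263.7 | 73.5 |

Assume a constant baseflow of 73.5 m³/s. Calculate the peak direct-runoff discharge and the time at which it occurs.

Subtracting baseflow gives direct-runoff ordinates: 0.0, 116.2, 261.4, 496.4, 607.5, 896.5, 1227.5, 845.4, 582.3, 401.0, 276.2, 190.2, 0.0 m³/s.
The maximum is 1227.5 m³/s, occurring at the reading for t = 12 h.

Q_p = 1227.5 m³/s at t = 12 h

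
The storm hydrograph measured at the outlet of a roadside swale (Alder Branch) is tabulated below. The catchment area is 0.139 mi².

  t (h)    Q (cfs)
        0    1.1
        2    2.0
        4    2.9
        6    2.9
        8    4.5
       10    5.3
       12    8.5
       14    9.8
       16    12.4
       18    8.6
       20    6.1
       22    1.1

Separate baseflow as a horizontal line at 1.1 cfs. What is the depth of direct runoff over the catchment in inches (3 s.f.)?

Direct runoff: 0.0, 0.9, 1.8, 1.8, 3.4, 4.2, 7.4, 8.7, 11.3, 7.5, 5.0, 0.0 cfs; ΣQ_DR = 52.00 cfs.
V = ΣQ_DR · Δt = 52.00 × 7200 s = 3.744 × 10^5 ft³.
Over A = 0.139 mi², depth = V / A = 1.16 in.

d ≈ 1.16 in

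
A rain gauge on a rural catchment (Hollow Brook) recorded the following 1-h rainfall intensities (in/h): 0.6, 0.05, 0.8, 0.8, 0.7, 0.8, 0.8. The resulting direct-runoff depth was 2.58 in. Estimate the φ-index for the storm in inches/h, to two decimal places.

φ ≈ 0.32 in/h

Only the 6 blocks with intensity above φ contribute runoff: 0.6, 0.8, 0.8, 0.7, 0.8, 0.8 in/h.
Σ(I−φ)·Δt = d  ⇒  (0.6+0.8+0.8+0.7+0.8+0.8 − 6φ)·1 = 2.58
φ = (4.500 − 2.58/1) / 6 = 0.32 in/h.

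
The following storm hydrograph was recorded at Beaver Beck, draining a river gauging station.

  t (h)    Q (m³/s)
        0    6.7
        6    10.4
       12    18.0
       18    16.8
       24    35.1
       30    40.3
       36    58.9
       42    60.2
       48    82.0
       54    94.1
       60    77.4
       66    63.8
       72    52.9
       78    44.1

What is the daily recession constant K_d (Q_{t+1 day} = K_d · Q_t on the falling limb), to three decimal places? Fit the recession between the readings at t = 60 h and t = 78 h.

K_d ≈ 0.472

Between t = 60 h and t = 78 h the flow falls from 77.4 to 44.1 m³/s over 3×6 h = 18 h.
Per-interval ratio K = (44.1/77.4)^(1/3) = 0.8290; K_d = K^(24/6) = 0.472.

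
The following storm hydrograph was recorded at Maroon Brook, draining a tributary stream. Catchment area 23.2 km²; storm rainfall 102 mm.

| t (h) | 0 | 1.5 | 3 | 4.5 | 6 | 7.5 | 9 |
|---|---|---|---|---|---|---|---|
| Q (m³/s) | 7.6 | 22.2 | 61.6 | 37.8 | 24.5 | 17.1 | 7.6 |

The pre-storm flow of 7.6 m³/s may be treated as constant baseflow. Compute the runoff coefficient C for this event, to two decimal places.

ΣQ_DR = 125.2 m³/s; V = ΣQ_DR·Δt = 6.761 × 10^5 m³.
Runoff depth d = V / A = 29.14 mm.
C = d / P = 29.14 / 102 = 0.29.

C ≈ 0.29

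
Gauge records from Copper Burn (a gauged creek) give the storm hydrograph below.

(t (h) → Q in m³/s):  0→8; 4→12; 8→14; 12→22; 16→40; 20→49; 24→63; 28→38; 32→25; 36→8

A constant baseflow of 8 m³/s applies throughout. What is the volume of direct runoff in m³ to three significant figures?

Direct-runoff ordinates (Q − Q_b): 0.0, 4.0, 6.0, 14.0, 32.0, 41.0, 55.0, 30.0, 17.0, 0.0 m³/s.
ΣQ_DR = 199.0 m³/s.
With Δt = 4 h = 14400 s, V = ΣQ_DR · Δt = 199.0 × 14400 = 2.87 × 10^6 m³.

V ≈ 2.87 × 10^6 m³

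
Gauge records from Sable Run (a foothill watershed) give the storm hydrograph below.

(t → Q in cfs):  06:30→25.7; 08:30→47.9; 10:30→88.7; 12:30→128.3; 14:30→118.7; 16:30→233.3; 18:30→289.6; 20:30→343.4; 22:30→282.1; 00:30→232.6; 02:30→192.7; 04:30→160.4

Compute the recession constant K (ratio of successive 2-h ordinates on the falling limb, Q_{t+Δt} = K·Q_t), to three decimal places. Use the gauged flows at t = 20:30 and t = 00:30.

K ≈ 0.823

Using the recession-limb readings at t = 20:30 and t = 00:30: Q falls from 343.4 to 232.6 cfs over 2 intervals.
K = (Q₂/Q₁)^(1/2) = (232.6/343.4)^(1/2) = 0.823.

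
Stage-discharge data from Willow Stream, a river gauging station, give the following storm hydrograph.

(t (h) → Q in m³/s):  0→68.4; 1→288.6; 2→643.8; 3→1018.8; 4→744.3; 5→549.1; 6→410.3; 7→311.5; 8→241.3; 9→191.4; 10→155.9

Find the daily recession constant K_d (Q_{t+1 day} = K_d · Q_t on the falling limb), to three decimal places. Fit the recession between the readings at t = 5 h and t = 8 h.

Between t = 5 h and t = 8 h the flow falls from 549.1 to 241.3 m³/s over 3×1 h = 3 h.
Per-interval ratio K = (241.3/549.1)^(1/3) = 0.7603; K_d = K^(24/1) = 0.001.

K_d ≈ 0.001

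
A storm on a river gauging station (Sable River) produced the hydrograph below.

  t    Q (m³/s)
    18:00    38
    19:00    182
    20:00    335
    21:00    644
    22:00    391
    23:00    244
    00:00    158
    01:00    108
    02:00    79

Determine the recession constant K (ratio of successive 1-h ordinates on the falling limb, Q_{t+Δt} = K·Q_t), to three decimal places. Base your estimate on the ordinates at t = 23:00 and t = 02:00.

K ≈ 0.687

Using the recession-limb readings at t = 23:00 and t = 02:00: Q falls from 244 to 79 m³/s over 3 intervals.
K = (Q₂/Q₁)^(1/3) = (79/244)^(1/3) = 0.687.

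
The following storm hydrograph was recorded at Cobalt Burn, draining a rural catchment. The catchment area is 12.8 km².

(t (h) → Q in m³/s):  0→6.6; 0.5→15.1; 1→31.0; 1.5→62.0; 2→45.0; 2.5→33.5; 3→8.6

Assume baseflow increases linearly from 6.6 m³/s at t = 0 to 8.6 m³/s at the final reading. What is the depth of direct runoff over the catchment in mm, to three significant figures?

d ≈ 20.9 mm

Direct runoff: 0.00, 8.17, 23.73, 54.40, 37.07, 25.23, 0.00 m³/s; ΣQ_DR = 148.6 m³/s.
V = ΣQ_DR · Δt = 148.6 × 1800 s = 2.675 × 10^5 m³.
Over A = 12.8 km², depth = V / A = 20.9 mm.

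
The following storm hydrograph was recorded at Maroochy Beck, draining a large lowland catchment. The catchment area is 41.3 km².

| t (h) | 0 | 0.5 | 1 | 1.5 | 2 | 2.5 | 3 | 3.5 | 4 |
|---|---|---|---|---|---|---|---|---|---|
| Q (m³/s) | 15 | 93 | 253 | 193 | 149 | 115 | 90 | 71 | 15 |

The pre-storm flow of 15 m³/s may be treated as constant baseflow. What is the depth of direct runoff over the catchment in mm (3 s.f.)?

Direct runoff: 0.0, 78.0, 238.0, 178.0, 134.0, 100.0, 75.0, 56.0, 0.0 m³/s; ΣQ_DR = 859.0 m³/s.
V = ΣQ_DR · Δt = 859.0 × 1800 s = 1.546 × 10^6 m³.
Over A = 41.3 km², depth = V / A = 37.4 mm.

d ≈ 37.4 mm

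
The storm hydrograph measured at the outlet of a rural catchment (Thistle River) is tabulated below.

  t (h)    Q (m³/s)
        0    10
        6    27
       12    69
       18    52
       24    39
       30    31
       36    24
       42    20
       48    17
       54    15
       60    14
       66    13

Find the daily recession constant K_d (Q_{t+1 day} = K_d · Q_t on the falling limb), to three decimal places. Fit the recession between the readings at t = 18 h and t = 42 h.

K_d ≈ 0.385

Between t = 18 h and t = 42 h the flow falls from 52 to 20 m³/s over 4×6 h = 24 h.
Per-interval ratio K = (20/52)^(1/4) = 0.7875; K_d = K^(24/6) = 0.385.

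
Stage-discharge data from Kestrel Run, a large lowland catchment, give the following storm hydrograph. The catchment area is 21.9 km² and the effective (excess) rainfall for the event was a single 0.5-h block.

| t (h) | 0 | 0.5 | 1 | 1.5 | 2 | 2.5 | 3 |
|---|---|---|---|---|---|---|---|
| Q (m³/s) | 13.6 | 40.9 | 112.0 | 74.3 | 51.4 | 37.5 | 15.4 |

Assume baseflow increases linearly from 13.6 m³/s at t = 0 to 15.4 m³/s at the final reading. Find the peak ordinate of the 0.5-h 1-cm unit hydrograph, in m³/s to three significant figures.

U_p ≈ 48.8 m³/s

Direct runoff: 0.00, 27.00, 97.80, 59.80, 36.60, 22.40, 0.00 m³/s; ΣQ_DR = 243.6 m³/s, peak = 97.80 m³/s.
Runoff depth d = ΣQ_DR·Δt / A = 243.6 × 1800 / (21.9 km²) = 20.02 mm.
The 1-cm UH is the DRH scaled by (10 mm)/d, so U_p = 97.80 × 10/20.02 = 48.8 m³/s.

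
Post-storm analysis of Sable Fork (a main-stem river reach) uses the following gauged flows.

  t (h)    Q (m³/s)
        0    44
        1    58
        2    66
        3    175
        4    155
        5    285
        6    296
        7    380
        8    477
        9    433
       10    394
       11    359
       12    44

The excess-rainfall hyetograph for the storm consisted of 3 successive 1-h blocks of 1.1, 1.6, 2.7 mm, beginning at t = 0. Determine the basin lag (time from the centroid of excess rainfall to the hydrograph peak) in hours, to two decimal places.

t_L ≈ 6.20 h

Centroid of excess rainfall: t_c = Σ P_i·t̄_i / ΣP_i = 1.7963 h (block centres at 0.5, 1.5, 2.5 h).
Hydrograph peak occurs at t = 8 h, so basin lag t_L = 8 − 1.7963 = 6.20 h.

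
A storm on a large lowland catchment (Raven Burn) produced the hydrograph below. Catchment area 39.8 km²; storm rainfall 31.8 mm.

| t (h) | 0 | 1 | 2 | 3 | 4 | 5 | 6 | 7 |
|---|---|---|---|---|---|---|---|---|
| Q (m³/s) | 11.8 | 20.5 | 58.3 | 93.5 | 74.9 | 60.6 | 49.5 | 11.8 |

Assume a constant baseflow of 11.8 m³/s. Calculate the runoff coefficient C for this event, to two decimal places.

ΣQ_DR = 286.5 m³/s; V = ΣQ_DR·Δt = 1.031 × 10^6 m³.
Runoff depth d = V / A = 25.91 mm.
C = d / P = 25.91 / 31.8 = 0.81.

C ≈ 0.81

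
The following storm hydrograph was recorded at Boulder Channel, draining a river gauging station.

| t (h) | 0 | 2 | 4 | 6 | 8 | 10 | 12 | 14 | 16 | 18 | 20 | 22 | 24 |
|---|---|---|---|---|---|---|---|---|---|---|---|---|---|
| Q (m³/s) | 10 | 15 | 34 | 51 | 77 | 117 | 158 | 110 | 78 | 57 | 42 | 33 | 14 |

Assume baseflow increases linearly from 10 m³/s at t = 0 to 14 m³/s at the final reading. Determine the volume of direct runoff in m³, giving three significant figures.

V ≈ 4.61 × 10^6 m³

Direct-runoff ordinates (Q − Q_b): 0.00, 4.67, 23.33, 40.00, 65.67, 105.33, 146.00, 97.67, 65.33, 44.00, 28.67, 19.33, 0.00 m³/s.
ΣQ_DR = 640.0 m³/s.
With Δt = 2 h = 7200 s, V = ΣQ_DR · Δt = 640.0 × 7200 = 4.61 × 10^6 m³.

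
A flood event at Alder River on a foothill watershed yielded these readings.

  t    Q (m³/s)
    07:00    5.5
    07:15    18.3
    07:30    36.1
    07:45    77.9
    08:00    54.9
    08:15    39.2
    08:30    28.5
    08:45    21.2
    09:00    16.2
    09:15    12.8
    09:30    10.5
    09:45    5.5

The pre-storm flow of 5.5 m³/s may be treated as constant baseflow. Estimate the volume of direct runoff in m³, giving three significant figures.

Direct-runoff ordinates (Q − Q_b): 0.0, 12.8, 30.6, 72.4, 49.4, 33.7, 23.0, 15.7, 10.7, 7.3, 5.0, 0.0 m³/s.
ΣQ_DR = 260.6 m³/s.
With Δt = 0.25 h = 900 s, V = ΣQ_DR · Δt = 260.6 × 900 = 2.35 × 10^5 m³.

V ≈ 2.35 × 10^5 m³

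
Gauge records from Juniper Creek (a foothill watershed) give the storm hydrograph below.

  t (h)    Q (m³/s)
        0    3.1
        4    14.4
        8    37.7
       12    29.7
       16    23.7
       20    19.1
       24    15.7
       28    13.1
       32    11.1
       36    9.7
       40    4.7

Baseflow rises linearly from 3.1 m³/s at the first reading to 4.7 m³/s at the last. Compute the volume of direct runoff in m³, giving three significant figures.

V ≈ 2.00 × 10^6 m³

Direct-runoff ordinates (Q − Q_b): 0.00, 11.14, 34.28, 26.12, 19.96, 15.20, 11.64, 8.88, 6.72, 5.16, 0.00 m³/s.
ΣQ_DR = 139.1 m³/s.
With Δt = 4 h = 14400 s, V = ΣQ_DR · Δt = 139.1 × 14400 = 2.00 × 10^6 m³.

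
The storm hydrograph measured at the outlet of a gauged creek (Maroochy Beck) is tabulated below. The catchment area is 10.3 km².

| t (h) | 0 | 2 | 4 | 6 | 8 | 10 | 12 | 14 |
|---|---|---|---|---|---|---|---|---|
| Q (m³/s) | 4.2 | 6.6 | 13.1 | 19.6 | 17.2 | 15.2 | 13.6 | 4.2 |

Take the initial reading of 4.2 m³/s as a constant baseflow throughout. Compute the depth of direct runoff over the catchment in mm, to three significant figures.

d ≈ 42.0 mm

Direct runoff: 0.0, 2.4, 8.9, 15.4, 13.0, 11.0, 9.4, 0.0 m³/s; ΣQ_DR = 60.10 m³/s.
V = ΣQ_DR · Δt = 60.10 × 7200 s = 4.327 × 10^5 m³.
Over A = 10.3 km², depth = V / A = 42.0 mm.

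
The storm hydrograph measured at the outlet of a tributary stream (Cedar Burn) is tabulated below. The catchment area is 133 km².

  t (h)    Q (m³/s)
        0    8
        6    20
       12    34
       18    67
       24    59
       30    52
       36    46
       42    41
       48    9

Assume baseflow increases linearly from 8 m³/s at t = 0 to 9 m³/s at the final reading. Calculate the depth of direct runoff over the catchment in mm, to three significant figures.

d ≈ 42.1 mm

Direct runoff: 0.00, 11.88, 25.75, 58.62, 50.50, 43.38, 37.25, 32.12, 0.00 m³/s; ΣQ_DR = 259.5 m³/s.
V = ΣQ_DR · Δt = 259.5 × 21600 s = 5.605 × 10^6 m³.
Over A = 133 km², depth = V / A = 42.1 mm.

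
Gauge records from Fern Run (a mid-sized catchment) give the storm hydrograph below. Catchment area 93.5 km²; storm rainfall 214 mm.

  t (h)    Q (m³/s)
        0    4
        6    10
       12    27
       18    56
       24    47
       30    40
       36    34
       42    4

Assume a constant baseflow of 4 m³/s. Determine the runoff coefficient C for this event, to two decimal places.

ΣQ_DR = 190.0 m³/s; V = ΣQ_DR·Δt = 4.104 × 10^6 m³.
Runoff depth d = V / A = 43.89 mm.
C = d / P = 43.89 / 214 = 0.21.

C ≈ 0.21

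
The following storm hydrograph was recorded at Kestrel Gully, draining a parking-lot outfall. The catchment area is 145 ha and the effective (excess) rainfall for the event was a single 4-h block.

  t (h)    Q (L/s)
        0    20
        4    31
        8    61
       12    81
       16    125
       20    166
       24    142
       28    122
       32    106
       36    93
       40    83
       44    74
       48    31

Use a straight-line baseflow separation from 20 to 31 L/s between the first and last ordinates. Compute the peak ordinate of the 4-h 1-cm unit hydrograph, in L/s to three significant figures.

U_p ≈ 177 L/s

Direct runoff: 0.00, 10.08, 39.17, 58.25, 101.33, 141.42, 116.50, 95.58, 78.67, 64.75, 53.83, 43.92, 0.00 L/s; ΣQ_DR = 803.5 L/s, peak = 141.42 L/s.
Runoff depth d = ΣQ_DR·Δt / A = 803.5 × 14400 / (145 ha) = 7.980 mm.
The 1-cm UH is the DRH scaled by (10 mm)/d, so U_p = 141.42 × 10/7.980 = 177 L/s.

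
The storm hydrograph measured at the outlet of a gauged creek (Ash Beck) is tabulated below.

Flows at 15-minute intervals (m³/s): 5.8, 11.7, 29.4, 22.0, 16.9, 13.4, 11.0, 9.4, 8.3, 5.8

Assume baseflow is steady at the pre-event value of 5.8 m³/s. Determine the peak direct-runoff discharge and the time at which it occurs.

Q_p = 23.6 m³/s at t = 0.5 h

Subtracting baseflow gives direct-runoff ordinates: 0.0, 5.9, 23.6, 16.2, 11.1, 7.6, 5.2, 3.6, 2.5, 0.0 m³/s.
The maximum is 23.6 m³/s, occurring at the reading for t = 0.5 h.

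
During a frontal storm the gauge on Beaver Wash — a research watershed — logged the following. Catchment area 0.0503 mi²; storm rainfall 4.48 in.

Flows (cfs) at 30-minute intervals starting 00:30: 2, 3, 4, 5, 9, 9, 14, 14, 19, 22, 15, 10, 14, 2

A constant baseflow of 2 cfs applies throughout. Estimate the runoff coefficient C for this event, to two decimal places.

C ≈ 0.39

ΣQ_DR = 114.0 cfs; V = ΣQ_DR·Δt = 2.052 × 10^5 ft³.
Runoff depth d = V / A = 1.756 in.
C = d / P = 1.756 / 4.48 = 0.39.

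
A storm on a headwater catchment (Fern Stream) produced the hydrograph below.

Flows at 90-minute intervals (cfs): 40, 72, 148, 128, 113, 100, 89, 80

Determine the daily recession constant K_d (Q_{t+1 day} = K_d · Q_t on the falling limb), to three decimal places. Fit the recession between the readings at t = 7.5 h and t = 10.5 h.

K_d ≈ 0.168

Between t = 7.5 h and t = 10.5 h the flow falls from 100 to 80 cfs over 2×1.5 h = 3 h.
Per-interval ratio K = (80/100)^(1/2) = 0.8944; K_d = K^(24/1.5) = 0.168.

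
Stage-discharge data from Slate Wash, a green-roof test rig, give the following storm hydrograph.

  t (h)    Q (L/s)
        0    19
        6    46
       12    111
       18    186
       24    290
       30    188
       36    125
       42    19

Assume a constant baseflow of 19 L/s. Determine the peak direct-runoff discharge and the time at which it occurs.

Subtracting baseflow gives direct-runoff ordinates: 0.0, 27.0, 92.0, 167.0, 271.0, 169.0, 106.0, 0.0 L/s.
The maximum is 271.0 L/s, occurring at the reading for t = 24 h.

Q_p = 271.0 L/s at t = 24 h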